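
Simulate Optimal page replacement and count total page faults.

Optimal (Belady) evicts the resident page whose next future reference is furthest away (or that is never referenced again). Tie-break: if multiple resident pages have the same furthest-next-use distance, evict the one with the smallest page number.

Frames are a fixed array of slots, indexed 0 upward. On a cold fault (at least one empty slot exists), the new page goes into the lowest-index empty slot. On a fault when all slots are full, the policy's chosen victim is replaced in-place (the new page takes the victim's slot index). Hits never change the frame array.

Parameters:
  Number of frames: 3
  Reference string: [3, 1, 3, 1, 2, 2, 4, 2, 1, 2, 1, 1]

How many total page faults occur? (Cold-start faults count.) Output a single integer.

Step 0: ref 3 → FAULT, frames=[3,-,-]
Step 1: ref 1 → FAULT, frames=[3,1,-]
Step 2: ref 3 → HIT, frames=[3,1,-]
Step 3: ref 1 → HIT, frames=[3,1,-]
Step 4: ref 2 → FAULT, frames=[3,1,2]
Step 5: ref 2 → HIT, frames=[3,1,2]
Step 6: ref 4 → FAULT (evict 3), frames=[4,1,2]
Step 7: ref 2 → HIT, frames=[4,1,2]
Step 8: ref 1 → HIT, frames=[4,1,2]
Step 9: ref 2 → HIT, frames=[4,1,2]
Step 10: ref 1 → HIT, frames=[4,1,2]
Step 11: ref 1 → HIT, frames=[4,1,2]
Total faults: 4

Answer: 4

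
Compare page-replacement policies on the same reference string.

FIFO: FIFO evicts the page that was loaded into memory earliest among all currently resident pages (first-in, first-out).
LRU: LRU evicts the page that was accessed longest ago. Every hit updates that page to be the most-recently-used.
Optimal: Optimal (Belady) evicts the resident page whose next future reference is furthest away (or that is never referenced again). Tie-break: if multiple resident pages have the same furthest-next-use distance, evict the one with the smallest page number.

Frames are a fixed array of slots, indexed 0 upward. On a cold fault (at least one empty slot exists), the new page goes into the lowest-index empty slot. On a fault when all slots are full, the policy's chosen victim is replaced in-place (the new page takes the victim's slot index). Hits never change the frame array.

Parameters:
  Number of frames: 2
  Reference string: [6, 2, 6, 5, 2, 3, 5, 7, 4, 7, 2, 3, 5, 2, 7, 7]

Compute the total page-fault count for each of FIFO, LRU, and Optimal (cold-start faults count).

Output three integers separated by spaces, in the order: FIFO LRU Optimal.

Answer: 11 13 10

Derivation:
--- FIFO ---
  step 0: ref 6 -> FAULT, frames=[6,-] (faults so far: 1)
  step 1: ref 2 -> FAULT, frames=[6,2] (faults so far: 2)
  step 2: ref 6 -> HIT, frames=[6,2] (faults so far: 2)
  step 3: ref 5 -> FAULT, evict 6, frames=[5,2] (faults so far: 3)
  step 4: ref 2 -> HIT, frames=[5,2] (faults so far: 3)
  step 5: ref 3 -> FAULT, evict 2, frames=[5,3] (faults so far: 4)
  step 6: ref 5 -> HIT, frames=[5,3] (faults so far: 4)
  step 7: ref 7 -> FAULT, evict 5, frames=[7,3] (faults so far: 5)
  step 8: ref 4 -> FAULT, evict 3, frames=[7,4] (faults so far: 6)
  step 9: ref 7 -> HIT, frames=[7,4] (faults so far: 6)
  step 10: ref 2 -> FAULT, evict 7, frames=[2,4] (faults so far: 7)
  step 11: ref 3 -> FAULT, evict 4, frames=[2,3] (faults so far: 8)
  step 12: ref 5 -> FAULT, evict 2, frames=[5,3] (faults so far: 9)
  step 13: ref 2 -> FAULT, evict 3, frames=[5,2] (faults so far: 10)
  step 14: ref 7 -> FAULT, evict 5, frames=[7,2] (faults so far: 11)
  step 15: ref 7 -> HIT, frames=[7,2] (faults so far: 11)
  FIFO total faults: 11
--- LRU ---
  step 0: ref 6 -> FAULT, frames=[6,-] (faults so far: 1)
  step 1: ref 2 -> FAULT, frames=[6,2] (faults so far: 2)
  step 2: ref 6 -> HIT, frames=[6,2] (faults so far: 2)
  step 3: ref 5 -> FAULT, evict 2, frames=[6,5] (faults so far: 3)
  step 4: ref 2 -> FAULT, evict 6, frames=[2,5] (faults so far: 4)
  step 5: ref 3 -> FAULT, evict 5, frames=[2,3] (faults so far: 5)
  step 6: ref 5 -> FAULT, evict 2, frames=[5,3] (faults so far: 6)
  step 7: ref 7 -> FAULT, evict 3, frames=[5,7] (faults so far: 7)
  step 8: ref 4 -> FAULT, evict 5, frames=[4,7] (faults so far: 8)
  step 9: ref 7 -> HIT, frames=[4,7] (faults so far: 8)
  step 10: ref 2 -> FAULT, evict 4, frames=[2,7] (faults so far: 9)
  step 11: ref 3 -> FAULT, evict 7, frames=[2,3] (faults so far: 10)
  step 12: ref 5 -> FAULT, evict 2, frames=[5,3] (faults so far: 11)
  step 13: ref 2 -> FAULT, evict 3, frames=[5,2] (faults so far: 12)
  step 14: ref 7 -> FAULT, evict 5, frames=[7,2] (faults so far: 13)
  step 15: ref 7 -> HIT, frames=[7,2] (faults so far: 13)
  LRU total faults: 13
--- Optimal ---
  step 0: ref 6 -> FAULT, frames=[6,-] (faults so far: 1)
  step 1: ref 2 -> FAULT, frames=[6,2] (faults so far: 2)
  step 2: ref 6 -> HIT, frames=[6,2] (faults so far: 2)
  step 3: ref 5 -> FAULT, evict 6, frames=[5,2] (faults so far: 3)
  step 4: ref 2 -> HIT, frames=[5,2] (faults so far: 3)
  step 5: ref 3 -> FAULT, evict 2, frames=[5,3] (faults so far: 4)
  step 6: ref 5 -> HIT, frames=[5,3] (faults so far: 4)
  step 7: ref 7 -> FAULT, evict 5, frames=[7,3] (faults so far: 5)
  step 8: ref 4 -> FAULT, evict 3, frames=[7,4] (faults so far: 6)
  step 9: ref 7 -> HIT, frames=[7,4] (faults so far: 6)
  step 10: ref 2 -> FAULT, evict 4, frames=[7,2] (faults so far: 7)
  step 11: ref 3 -> FAULT, evict 7, frames=[3,2] (faults so far: 8)
  step 12: ref 5 -> FAULT, evict 3, frames=[5,2] (faults so far: 9)
  step 13: ref 2 -> HIT, frames=[5,2] (faults so far: 9)
  step 14: ref 7 -> FAULT, evict 2, frames=[5,7] (faults so far: 10)
  step 15: ref 7 -> HIT, frames=[5,7] (faults so far: 10)
  Optimal total faults: 10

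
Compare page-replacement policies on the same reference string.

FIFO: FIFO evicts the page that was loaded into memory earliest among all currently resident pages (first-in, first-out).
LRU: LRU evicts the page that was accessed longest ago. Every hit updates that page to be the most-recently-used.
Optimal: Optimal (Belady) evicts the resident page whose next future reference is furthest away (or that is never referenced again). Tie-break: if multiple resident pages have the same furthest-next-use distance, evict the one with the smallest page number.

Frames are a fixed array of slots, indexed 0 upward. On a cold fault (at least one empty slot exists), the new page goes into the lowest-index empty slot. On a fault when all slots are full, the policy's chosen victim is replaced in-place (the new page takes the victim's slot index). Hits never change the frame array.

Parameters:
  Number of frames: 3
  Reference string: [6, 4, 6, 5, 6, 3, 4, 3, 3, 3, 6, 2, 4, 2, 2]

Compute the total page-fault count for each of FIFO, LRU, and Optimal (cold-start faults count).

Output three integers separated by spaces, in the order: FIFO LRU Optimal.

Answer: 7 7 5

Derivation:
--- FIFO ---
  step 0: ref 6 -> FAULT, frames=[6,-,-] (faults so far: 1)
  step 1: ref 4 -> FAULT, frames=[6,4,-] (faults so far: 2)
  step 2: ref 6 -> HIT, frames=[6,4,-] (faults so far: 2)
  step 3: ref 5 -> FAULT, frames=[6,4,5] (faults so far: 3)
  step 4: ref 6 -> HIT, frames=[6,4,5] (faults so far: 3)
  step 5: ref 3 -> FAULT, evict 6, frames=[3,4,5] (faults so far: 4)
  step 6: ref 4 -> HIT, frames=[3,4,5] (faults so far: 4)
  step 7: ref 3 -> HIT, frames=[3,4,5] (faults so far: 4)
  step 8: ref 3 -> HIT, frames=[3,4,5] (faults so far: 4)
  step 9: ref 3 -> HIT, frames=[3,4,5] (faults so far: 4)
  step 10: ref 6 -> FAULT, evict 4, frames=[3,6,5] (faults so far: 5)
  step 11: ref 2 -> FAULT, evict 5, frames=[3,6,2] (faults so far: 6)
  step 12: ref 4 -> FAULT, evict 3, frames=[4,6,2] (faults so far: 7)
  step 13: ref 2 -> HIT, frames=[4,6,2] (faults so far: 7)
  step 14: ref 2 -> HIT, frames=[4,6,2] (faults so far: 7)
  FIFO total faults: 7
--- LRU ---
  step 0: ref 6 -> FAULT, frames=[6,-,-] (faults so far: 1)
  step 1: ref 4 -> FAULT, frames=[6,4,-] (faults so far: 2)
  step 2: ref 6 -> HIT, frames=[6,4,-] (faults so far: 2)
  step 3: ref 5 -> FAULT, frames=[6,4,5] (faults so far: 3)
  step 4: ref 6 -> HIT, frames=[6,4,5] (faults so far: 3)
  step 5: ref 3 -> FAULT, evict 4, frames=[6,3,5] (faults so far: 4)
  step 6: ref 4 -> FAULT, evict 5, frames=[6,3,4] (faults so far: 5)
  step 7: ref 3 -> HIT, frames=[6,3,4] (faults so far: 5)
  step 8: ref 3 -> HIT, frames=[6,3,4] (faults so far: 5)
  step 9: ref 3 -> HIT, frames=[6,3,4] (faults so far: 5)
  step 10: ref 6 -> HIT, frames=[6,3,4] (faults so far: 5)
  step 11: ref 2 -> FAULT, evict 4, frames=[6,3,2] (faults so far: 6)
  step 12: ref 4 -> FAULT, evict 3, frames=[6,4,2] (faults so far: 7)
  step 13: ref 2 -> HIT, frames=[6,4,2] (faults so far: 7)
  step 14: ref 2 -> HIT, frames=[6,4,2] (faults so far: 7)
  LRU total faults: 7
--- Optimal ---
  step 0: ref 6 -> FAULT, frames=[6,-,-] (faults so far: 1)
  step 1: ref 4 -> FAULT, frames=[6,4,-] (faults so far: 2)
  step 2: ref 6 -> HIT, frames=[6,4,-] (faults so far: 2)
  step 3: ref 5 -> FAULT, frames=[6,4,5] (faults so far: 3)
  step 4: ref 6 -> HIT, frames=[6,4,5] (faults so far: 3)
  step 5: ref 3 -> FAULT, evict 5, frames=[6,4,3] (faults so far: 4)
  step 6: ref 4 -> HIT, frames=[6,4,3] (faults so far: 4)
  step 7: ref 3 -> HIT, frames=[6,4,3] (faults so far: 4)
  step 8: ref 3 -> HIT, frames=[6,4,3] (faults so far: 4)
  step 9: ref 3 -> HIT, frames=[6,4,3] (faults so far: 4)
  step 10: ref 6 -> HIT, frames=[6,4,3] (faults so far: 4)
  step 11: ref 2 -> FAULT, evict 3, frames=[6,4,2] (faults so far: 5)
  step 12: ref 4 -> HIT, frames=[6,4,2] (faults so far: 5)
  step 13: ref 2 -> HIT, frames=[6,4,2] (faults so far: 5)
  step 14: ref 2 -> HIT, frames=[6,4,2] (faults so far: 5)
  Optimal total faults: 5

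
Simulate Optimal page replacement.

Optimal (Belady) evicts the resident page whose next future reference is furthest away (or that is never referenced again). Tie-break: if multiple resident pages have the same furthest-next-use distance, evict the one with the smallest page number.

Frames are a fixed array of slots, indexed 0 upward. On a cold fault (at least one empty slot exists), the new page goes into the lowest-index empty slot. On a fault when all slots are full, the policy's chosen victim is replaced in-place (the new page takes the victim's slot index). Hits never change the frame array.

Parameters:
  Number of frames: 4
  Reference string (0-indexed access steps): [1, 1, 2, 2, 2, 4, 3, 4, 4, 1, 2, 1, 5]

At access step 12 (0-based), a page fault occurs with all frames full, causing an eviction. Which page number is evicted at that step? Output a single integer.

Step 0: ref 1 -> FAULT, frames=[1,-,-,-]
Step 1: ref 1 -> HIT, frames=[1,-,-,-]
Step 2: ref 2 -> FAULT, frames=[1,2,-,-]
Step 3: ref 2 -> HIT, frames=[1,2,-,-]
Step 4: ref 2 -> HIT, frames=[1,2,-,-]
Step 5: ref 4 -> FAULT, frames=[1,2,4,-]
Step 6: ref 3 -> FAULT, frames=[1,2,4,3]
Step 7: ref 4 -> HIT, frames=[1,2,4,3]
Step 8: ref 4 -> HIT, frames=[1,2,4,3]
Step 9: ref 1 -> HIT, frames=[1,2,4,3]
Step 10: ref 2 -> HIT, frames=[1,2,4,3]
Step 11: ref 1 -> HIT, frames=[1,2,4,3]
Step 12: ref 5 -> FAULT, evict 1, frames=[5,2,4,3]
At step 12: evicted page 1

Answer: 1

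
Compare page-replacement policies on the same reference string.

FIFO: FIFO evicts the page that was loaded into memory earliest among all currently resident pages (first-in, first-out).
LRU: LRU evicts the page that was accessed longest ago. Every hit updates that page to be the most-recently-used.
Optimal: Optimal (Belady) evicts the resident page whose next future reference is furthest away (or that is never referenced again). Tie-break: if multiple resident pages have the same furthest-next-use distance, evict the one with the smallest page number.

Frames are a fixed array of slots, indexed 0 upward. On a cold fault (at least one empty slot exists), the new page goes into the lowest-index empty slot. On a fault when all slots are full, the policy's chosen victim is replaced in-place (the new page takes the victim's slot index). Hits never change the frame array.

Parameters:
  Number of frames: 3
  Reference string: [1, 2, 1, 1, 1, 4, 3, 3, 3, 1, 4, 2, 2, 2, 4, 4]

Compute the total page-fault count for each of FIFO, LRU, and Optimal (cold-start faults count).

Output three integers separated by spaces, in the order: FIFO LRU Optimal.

--- FIFO ---
  step 0: ref 1 -> FAULT, frames=[1,-,-] (faults so far: 1)
  step 1: ref 2 -> FAULT, frames=[1,2,-] (faults so far: 2)
  step 2: ref 1 -> HIT, frames=[1,2,-] (faults so far: 2)
  step 3: ref 1 -> HIT, frames=[1,2,-] (faults so far: 2)
  step 4: ref 1 -> HIT, frames=[1,2,-] (faults so far: 2)
  step 5: ref 4 -> FAULT, frames=[1,2,4] (faults so far: 3)
  step 6: ref 3 -> FAULT, evict 1, frames=[3,2,4] (faults so far: 4)
  step 7: ref 3 -> HIT, frames=[3,2,4] (faults so far: 4)
  step 8: ref 3 -> HIT, frames=[3,2,4] (faults so far: 4)
  step 9: ref 1 -> FAULT, evict 2, frames=[3,1,4] (faults so far: 5)
  step 10: ref 4 -> HIT, frames=[3,1,4] (faults so far: 5)
  step 11: ref 2 -> FAULT, evict 4, frames=[3,1,2] (faults so far: 6)
  step 12: ref 2 -> HIT, frames=[3,1,2] (faults so far: 6)
  step 13: ref 2 -> HIT, frames=[3,1,2] (faults so far: 6)
  step 14: ref 4 -> FAULT, evict 3, frames=[4,1,2] (faults so far: 7)
  step 15: ref 4 -> HIT, frames=[4,1,2] (faults so far: 7)
  FIFO total faults: 7
--- LRU ---
  step 0: ref 1 -> FAULT, frames=[1,-,-] (faults so far: 1)
  step 1: ref 2 -> FAULT, frames=[1,2,-] (faults so far: 2)
  step 2: ref 1 -> HIT, frames=[1,2,-] (faults so far: 2)
  step 3: ref 1 -> HIT, frames=[1,2,-] (faults so far: 2)
  step 4: ref 1 -> HIT, frames=[1,2,-] (faults so far: 2)
  step 5: ref 4 -> FAULT, frames=[1,2,4] (faults so far: 3)
  step 6: ref 3 -> FAULT, evict 2, frames=[1,3,4] (faults so far: 4)
  step 7: ref 3 -> HIT, frames=[1,3,4] (faults so far: 4)
  step 8: ref 3 -> HIT, frames=[1,3,4] (faults so far: 4)
  step 9: ref 1 -> HIT, frames=[1,3,4] (faults so far: 4)
  step 10: ref 4 -> HIT, frames=[1,3,4] (faults so far: 4)
  step 11: ref 2 -> FAULT, evict 3, frames=[1,2,4] (faults so far: 5)
  step 12: ref 2 -> HIT, frames=[1,2,4] (faults so far: 5)
  step 13: ref 2 -> HIT, frames=[1,2,4] (faults so far: 5)
  step 14: ref 4 -> HIT, frames=[1,2,4] (faults so far: 5)
  step 15: ref 4 -> HIT, frames=[1,2,4] (faults so far: 5)
  LRU total faults: 5
--- Optimal ---
  step 0: ref 1 -> FAULT, frames=[1,-,-] (faults so far: 1)
  step 1: ref 2 -> FAULT, frames=[1,2,-] (faults so far: 2)
  step 2: ref 1 -> HIT, frames=[1,2,-] (faults so far: 2)
  step 3: ref 1 -> HIT, frames=[1,2,-] (faults so far: 2)
  step 4: ref 1 -> HIT, frames=[1,2,-] (faults so far: 2)
  step 5: ref 4 -> FAULT, frames=[1,2,4] (faults so far: 3)
  step 6: ref 3 -> FAULT, evict 2, frames=[1,3,4] (faults so far: 4)
  step 7: ref 3 -> HIT, frames=[1,3,4] (faults so far: 4)
  step 8: ref 3 -> HIT, frames=[1,3,4] (faults so far: 4)
  step 9: ref 1 -> HIT, frames=[1,3,4] (faults so far: 4)
  step 10: ref 4 -> HIT, frames=[1,3,4] (faults so far: 4)
  step 11: ref 2 -> FAULT, evict 1, frames=[2,3,4] (faults so far: 5)
  step 12: ref 2 -> HIT, frames=[2,3,4] (faults so far: 5)
  step 13: ref 2 -> HIT, frames=[2,3,4] (faults so far: 5)
  step 14: ref 4 -> HIT, frames=[2,3,4] (faults so far: 5)
  step 15: ref 4 -> HIT, frames=[2,3,4] (faults so far: 5)
  Optimal total faults: 5

Answer: 7 5 5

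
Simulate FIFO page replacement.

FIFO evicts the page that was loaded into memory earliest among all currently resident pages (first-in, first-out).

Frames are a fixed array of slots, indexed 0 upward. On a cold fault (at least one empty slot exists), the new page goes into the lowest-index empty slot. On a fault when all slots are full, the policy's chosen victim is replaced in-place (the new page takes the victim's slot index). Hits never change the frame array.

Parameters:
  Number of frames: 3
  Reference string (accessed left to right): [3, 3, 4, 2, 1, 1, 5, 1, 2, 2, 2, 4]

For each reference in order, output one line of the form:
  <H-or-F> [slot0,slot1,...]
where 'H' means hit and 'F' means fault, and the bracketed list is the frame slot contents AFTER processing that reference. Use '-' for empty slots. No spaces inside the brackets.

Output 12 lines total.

F [3,-,-]
H [3,-,-]
F [3,4,-]
F [3,4,2]
F [1,4,2]
H [1,4,2]
F [1,5,2]
H [1,5,2]
H [1,5,2]
H [1,5,2]
H [1,5,2]
F [1,5,4]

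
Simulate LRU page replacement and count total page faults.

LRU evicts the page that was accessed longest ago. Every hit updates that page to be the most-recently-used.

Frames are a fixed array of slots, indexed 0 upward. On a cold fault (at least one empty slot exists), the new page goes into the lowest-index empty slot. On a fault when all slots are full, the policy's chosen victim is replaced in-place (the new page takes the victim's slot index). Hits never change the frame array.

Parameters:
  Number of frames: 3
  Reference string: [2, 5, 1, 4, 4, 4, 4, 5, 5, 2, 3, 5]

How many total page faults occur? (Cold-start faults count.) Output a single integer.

Answer: 6

Derivation:
Step 0: ref 2 → FAULT, frames=[2,-,-]
Step 1: ref 5 → FAULT, frames=[2,5,-]
Step 2: ref 1 → FAULT, frames=[2,5,1]
Step 3: ref 4 → FAULT (evict 2), frames=[4,5,1]
Step 4: ref 4 → HIT, frames=[4,5,1]
Step 5: ref 4 → HIT, frames=[4,5,1]
Step 6: ref 4 → HIT, frames=[4,5,1]
Step 7: ref 5 → HIT, frames=[4,5,1]
Step 8: ref 5 → HIT, frames=[4,5,1]
Step 9: ref 2 → FAULT (evict 1), frames=[4,5,2]
Step 10: ref 3 → FAULT (evict 4), frames=[3,5,2]
Step 11: ref 5 → HIT, frames=[3,5,2]
Total faults: 6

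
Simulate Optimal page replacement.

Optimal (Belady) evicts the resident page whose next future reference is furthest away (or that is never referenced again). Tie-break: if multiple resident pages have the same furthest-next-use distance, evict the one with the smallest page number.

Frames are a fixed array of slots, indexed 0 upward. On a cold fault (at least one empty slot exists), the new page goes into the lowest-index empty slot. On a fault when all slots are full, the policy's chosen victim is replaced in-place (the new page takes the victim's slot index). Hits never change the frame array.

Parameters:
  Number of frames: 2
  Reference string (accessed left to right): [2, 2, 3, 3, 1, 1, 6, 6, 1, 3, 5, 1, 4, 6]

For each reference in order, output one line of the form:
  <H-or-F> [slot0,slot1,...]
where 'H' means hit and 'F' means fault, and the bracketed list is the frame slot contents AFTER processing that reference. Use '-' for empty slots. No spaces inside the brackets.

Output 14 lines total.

F [2,-]
H [2,-]
F [2,3]
H [2,3]
F [1,3]
H [1,3]
F [1,6]
H [1,6]
H [1,6]
F [1,3]
F [1,5]
H [1,5]
F [4,5]
F [6,5]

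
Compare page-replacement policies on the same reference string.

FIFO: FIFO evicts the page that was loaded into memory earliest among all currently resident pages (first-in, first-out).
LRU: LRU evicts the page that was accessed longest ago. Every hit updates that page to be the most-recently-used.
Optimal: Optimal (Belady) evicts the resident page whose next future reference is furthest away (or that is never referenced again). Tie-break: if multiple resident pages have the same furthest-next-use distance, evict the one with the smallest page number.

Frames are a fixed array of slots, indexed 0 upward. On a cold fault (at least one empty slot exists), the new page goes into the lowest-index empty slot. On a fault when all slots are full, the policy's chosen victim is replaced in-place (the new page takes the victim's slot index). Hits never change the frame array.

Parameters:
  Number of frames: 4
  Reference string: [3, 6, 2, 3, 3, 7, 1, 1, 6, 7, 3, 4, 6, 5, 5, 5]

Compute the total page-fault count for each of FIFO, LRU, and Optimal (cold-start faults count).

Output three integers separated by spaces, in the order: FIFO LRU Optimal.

Answer: 9 8 7

Derivation:
--- FIFO ---
  step 0: ref 3 -> FAULT, frames=[3,-,-,-] (faults so far: 1)
  step 1: ref 6 -> FAULT, frames=[3,6,-,-] (faults so far: 2)
  step 2: ref 2 -> FAULT, frames=[3,6,2,-] (faults so far: 3)
  step 3: ref 3 -> HIT, frames=[3,6,2,-] (faults so far: 3)
  step 4: ref 3 -> HIT, frames=[3,6,2,-] (faults so far: 3)
  step 5: ref 7 -> FAULT, frames=[3,6,2,7] (faults so far: 4)
  step 6: ref 1 -> FAULT, evict 3, frames=[1,6,2,7] (faults so far: 5)
  step 7: ref 1 -> HIT, frames=[1,6,2,7] (faults so far: 5)
  step 8: ref 6 -> HIT, frames=[1,6,2,7] (faults so far: 5)
  step 9: ref 7 -> HIT, frames=[1,6,2,7] (faults so far: 5)
  step 10: ref 3 -> FAULT, evict 6, frames=[1,3,2,7] (faults so far: 6)
  step 11: ref 4 -> FAULT, evict 2, frames=[1,3,4,7] (faults so far: 7)
  step 12: ref 6 -> FAULT, evict 7, frames=[1,3,4,6] (faults so far: 8)
  step 13: ref 5 -> FAULT, evict 1, frames=[5,3,4,6] (faults so far: 9)
  step 14: ref 5 -> HIT, frames=[5,3,4,6] (faults so far: 9)
  step 15: ref 5 -> HIT, frames=[5,3,4,6] (faults so far: 9)
  FIFO total faults: 9
--- LRU ---
  step 0: ref 3 -> FAULT, frames=[3,-,-,-] (faults so far: 1)
  step 1: ref 6 -> FAULT, frames=[3,6,-,-] (faults so far: 2)
  step 2: ref 2 -> FAULT, frames=[3,6,2,-] (faults so far: 3)
  step 3: ref 3 -> HIT, frames=[3,6,2,-] (faults so far: 3)
  step 4: ref 3 -> HIT, frames=[3,6,2,-] (faults so far: 3)
  step 5: ref 7 -> FAULT, frames=[3,6,2,7] (faults so far: 4)
  step 6: ref 1 -> FAULT, evict 6, frames=[3,1,2,7] (faults so far: 5)
  step 7: ref 1 -> HIT, frames=[3,1,2,7] (faults so far: 5)
  step 8: ref 6 -> FAULT, evict 2, frames=[3,1,6,7] (faults so far: 6)
  step 9: ref 7 -> HIT, frames=[3,1,6,7] (faults so far: 6)
  step 10: ref 3 -> HIT, frames=[3,1,6,7] (faults so far: 6)
  step 11: ref 4 -> FAULT, evict 1, frames=[3,4,6,7] (faults so far: 7)
  step 12: ref 6 -> HIT, frames=[3,4,6,7] (faults so far: 7)
  step 13: ref 5 -> FAULT, evict 7, frames=[3,4,6,5] (faults so far: 8)
  step 14: ref 5 -> HIT, frames=[3,4,6,5] (faults so far: 8)
  step 15: ref 5 -> HIT, frames=[3,4,6,5] (faults so far: 8)
  LRU total faults: 8
--- Optimal ---
  step 0: ref 3 -> FAULT, frames=[3,-,-,-] (faults so far: 1)
  step 1: ref 6 -> FAULT, frames=[3,6,-,-] (faults so far: 2)
  step 2: ref 2 -> FAULT, frames=[3,6,2,-] (faults so far: 3)
  step 3: ref 3 -> HIT, frames=[3,6,2,-] (faults so far: 3)
  step 4: ref 3 -> HIT, frames=[3,6,2,-] (faults so far: 3)
  step 5: ref 7 -> FAULT, frames=[3,6,2,7] (faults so far: 4)
  step 6: ref 1 -> FAULT, evict 2, frames=[3,6,1,7] (faults so far: 5)
  step 7: ref 1 -> HIT, frames=[3,6,1,7] (faults so far: 5)
  step 8: ref 6 -> HIT, frames=[3,6,1,7] (faults so far: 5)
  step 9: ref 7 -> HIT, frames=[3,6,1,7] (faults so far: 5)
  step 10: ref 3 -> HIT, frames=[3,6,1,7] (faults so far: 5)
  step 11: ref 4 -> FAULT, evict 1, frames=[3,6,4,7] (faults so far: 6)
  step 12: ref 6 -> HIT, frames=[3,6,4,7] (faults so far: 6)
  step 13: ref 5 -> FAULT, evict 3, frames=[5,6,4,7] (faults so far: 7)
  step 14: ref 5 -> HIT, frames=[5,6,4,7] (faults so far: 7)
  step 15: ref 5 -> HIT, frames=[5,6,4,7] (faults so far: 7)
  Optimal total faults: 7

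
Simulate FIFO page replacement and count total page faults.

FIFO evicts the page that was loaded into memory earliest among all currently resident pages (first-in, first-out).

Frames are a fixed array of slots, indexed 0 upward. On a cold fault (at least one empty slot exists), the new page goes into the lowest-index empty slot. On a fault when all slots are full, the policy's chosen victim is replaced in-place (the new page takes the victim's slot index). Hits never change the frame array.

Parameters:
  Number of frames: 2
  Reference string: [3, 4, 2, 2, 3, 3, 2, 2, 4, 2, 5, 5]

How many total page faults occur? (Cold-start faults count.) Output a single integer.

Step 0: ref 3 → FAULT, frames=[3,-]
Step 1: ref 4 → FAULT, frames=[3,4]
Step 2: ref 2 → FAULT (evict 3), frames=[2,4]
Step 3: ref 2 → HIT, frames=[2,4]
Step 4: ref 3 → FAULT (evict 4), frames=[2,3]
Step 5: ref 3 → HIT, frames=[2,3]
Step 6: ref 2 → HIT, frames=[2,3]
Step 7: ref 2 → HIT, frames=[2,3]
Step 8: ref 4 → FAULT (evict 2), frames=[4,3]
Step 9: ref 2 → FAULT (evict 3), frames=[4,2]
Step 10: ref 5 → FAULT (evict 4), frames=[5,2]
Step 11: ref 5 → HIT, frames=[5,2]
Total faults: 7

Answer: 7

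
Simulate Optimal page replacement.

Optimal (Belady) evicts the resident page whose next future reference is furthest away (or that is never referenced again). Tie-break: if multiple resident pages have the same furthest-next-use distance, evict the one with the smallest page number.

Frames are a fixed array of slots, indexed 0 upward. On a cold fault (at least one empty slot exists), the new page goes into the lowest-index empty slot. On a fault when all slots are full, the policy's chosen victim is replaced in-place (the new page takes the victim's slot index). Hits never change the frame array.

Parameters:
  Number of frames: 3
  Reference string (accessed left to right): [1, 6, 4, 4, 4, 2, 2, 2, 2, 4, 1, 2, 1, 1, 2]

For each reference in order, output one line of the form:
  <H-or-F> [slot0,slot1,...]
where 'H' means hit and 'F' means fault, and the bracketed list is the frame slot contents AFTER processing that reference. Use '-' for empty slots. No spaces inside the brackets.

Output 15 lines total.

F [1,-,-]
F [1,6,-]
F [1,6,4]
H [1,6,4]
H [1,6,4]
F [1,2,4]
H [1,2,4]
H [1,2,4]
H [1,2,4]
H [1,2,4]
H [1,2,4]
H [1,2,4]
H [1,2,4]
H [1,2,4]
H [1,2,4]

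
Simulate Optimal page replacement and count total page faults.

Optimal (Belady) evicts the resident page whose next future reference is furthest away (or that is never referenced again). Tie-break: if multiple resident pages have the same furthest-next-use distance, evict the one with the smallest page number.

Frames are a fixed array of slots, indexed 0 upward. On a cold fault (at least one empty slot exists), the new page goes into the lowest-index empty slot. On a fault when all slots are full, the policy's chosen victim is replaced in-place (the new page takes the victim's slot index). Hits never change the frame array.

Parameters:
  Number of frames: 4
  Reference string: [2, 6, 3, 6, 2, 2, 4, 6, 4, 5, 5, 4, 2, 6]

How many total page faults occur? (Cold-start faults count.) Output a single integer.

Step 0: ref 2 → FAULT, frames=[2,-,-,-]
Step 1: ref 6 → FAULT, frames=[2,6,-,-]
Step 2: ref 3 → FAULT, frames=[2,6,3,-]
Step 3: ref 6 → HIT, frames=[2,6,3,-]
Step 4: ref 2 → HIT, frames=[2,6,3,-]
Step 5: ref 2 → HIT, frames=[2,6,3,-]
Step 6: ref 4 → FAULT, frames=[2,6,3,4]
Step 7: ref 6 → HIT, frames=[2,6,3,4]
Step 8: ref 4 → HIT, frames=[2,6,3,4]
Step 9: ref 5 → FAULT (evict 3), frames=[2,6,5,4]
Step 10: ref 5 → HIT, frames=[2,6,5,4]
Step 11: ref 4 → HIT, frames=[2,6,5,4]
Step 12: ref 2 → HIT, frames=[2,6,5,4]
Step 13: ref 6 → HIT, frames=[2,6,5,4]
Total faults: 5

Answer: 5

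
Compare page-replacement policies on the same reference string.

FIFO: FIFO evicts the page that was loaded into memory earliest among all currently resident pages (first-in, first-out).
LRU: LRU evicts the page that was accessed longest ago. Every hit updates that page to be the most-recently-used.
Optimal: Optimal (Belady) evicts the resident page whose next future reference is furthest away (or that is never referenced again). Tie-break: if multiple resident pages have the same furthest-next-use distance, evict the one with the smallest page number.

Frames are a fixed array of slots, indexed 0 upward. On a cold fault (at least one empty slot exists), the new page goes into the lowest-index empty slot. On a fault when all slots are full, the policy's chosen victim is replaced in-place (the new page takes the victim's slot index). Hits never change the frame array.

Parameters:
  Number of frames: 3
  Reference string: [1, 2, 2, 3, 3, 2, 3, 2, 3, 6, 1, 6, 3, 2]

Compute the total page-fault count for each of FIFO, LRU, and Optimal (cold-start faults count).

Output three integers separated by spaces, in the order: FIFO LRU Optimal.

--- FIFO ---
  step 0: ref 1 -> FAULT, frames=[1,-,-] (faults so far: 1)
  step 1: ref 2 -> FAULT, frames=[1,2,-] (faults so far: 2)
  step 2: ref 2 -> HIT, frames=[1,2,-] (faults so far: 2)
  step 3: ref 3 -> FAULT, frames=[1,2,3] (faults so far: 3)
  step 4: ref 3 -> HIT, frames=[1,2,3] (faults so far: 3)
  step 5: ref 2 -> HIT, frames=[1,2,3] (faults so far: 3)
  step 6: ref 3 -> HIT, frames=[1,2,3] (faults so far: 3)
  step 7: ref 2 -> HIT, frames=[1,2,3] (faults so far: 3)
  step 8: ref 3 -> HIT, frames=[1,2,3] (faults so far: 3)
  step 9: ref 6 -> FAULT, evict 1, frames=[6,2,3] (faults so far: 4)
  step 10: ref 1 -> FAULT, evict 2, frames=[6,1,3] (faults so far: 5)
  step 11: ref 6 -> HIT, frames=[6,1,3] (faults so far: 5)
  step 12: ref 3 -> HIT, frames=[6,1,3] (faults so far: 5)
  step 13: ref 2 -> FAULT, evict 3, frames=[6,1,2] (faults so far: 6)
  FIFO total faults: 6
--- LRU ---
  step 0: ref 1 -> FAULT, frames=[1,-,-] (faults so far: 1)
  step 1: ref 2 -> FAULT, frames=[1,2,-] (faults so far: 2)
  step 2: ref 2 -> HIT, frames=[1,2,-] (faults so far: 2)
  step 3: ref 3 -> FAULT, frames=[1,2,3] (faults so far: 3)
  step 4: ref 3 -> HIT, frames=[1,2,3] (faults so far: 3)
  step 5: ref 2 -> HIT, frames=[1,2,3] (faults so far: 3)
  step 6: ref 3 -> HIT, frames=[1,2,3] (faults so far: 3)
  step 7: ref 2 -> HIT, frames=[1,2,3] (faults so far: 3)
  step 8: ref 3 -> HIT, frames=[1,2,3] (faults so far: 3)
  step 9: ref 6 -> FAULT, evict 1, frames=[6,2,3] (faults so far: 4)
  step 10: ref 1 -> FAULT, evict 2, frames=[6,1,3] (faults so far: 5)
  step 11: ref 6 -> HIT, frames=[6,1,3] (faults so far: 5)
  step 12: ref 3 -> HIT, frames=[6,1,3] (faults so far: 5)
  step 13: ref 2 -> FAULT, evict 1, frames=[6,2,3] (faults so far: 6)
  LRU total faults: 6
--- Optimal ---
  step 0: ref 1 -> FAULT, frames=[1,-,-] (faults so far: 1)
  step 1: ref 2 -> FAULT, frames=[1,2,-] (faults so far: 2)
  step 2: ref 2 -> HIT, frames=[1,2,-] (faults so far: 2)
  step 3: ref 3 -> FAULT, frames=[1,2,3] (faults so far: 3)
  step 4: ref 3 -> HIT, frames=[1,2,3] (faults so far: 3)
  step 5: ref 2 -> HIT, frames=[1,2,3] (faults so far: 3)
  step 6: ref 3 -> HIT, frames=[1,2,3] (faults so far: 3)
  step 7: ref 2 -> HIT, frames=[1,2,3] (faults so far: 3)
  step 8: ref 3 -> HIT, frames=[1,2,3] (faults so far: 3)
  step 9: ref 6 -> FAULT, evict 2, frames=[1,6,3] (faults so far: 4)
  step 10: ref 1 -> HIT, frames=[1,6,3] (faults so far: 4)
  step 11: ref 6 -> HIT, frames=[1,6,3] (faults so far: 4)
  step 12: ref 3 -> HIT, frames=[1,6,3] (faults so far: 4)
  step 13: ref 2 -> FAULT, evict 1, frames=[2,6,3] (faults so far: 5)
  Optimal total faults: 5

Answer: 6 6 5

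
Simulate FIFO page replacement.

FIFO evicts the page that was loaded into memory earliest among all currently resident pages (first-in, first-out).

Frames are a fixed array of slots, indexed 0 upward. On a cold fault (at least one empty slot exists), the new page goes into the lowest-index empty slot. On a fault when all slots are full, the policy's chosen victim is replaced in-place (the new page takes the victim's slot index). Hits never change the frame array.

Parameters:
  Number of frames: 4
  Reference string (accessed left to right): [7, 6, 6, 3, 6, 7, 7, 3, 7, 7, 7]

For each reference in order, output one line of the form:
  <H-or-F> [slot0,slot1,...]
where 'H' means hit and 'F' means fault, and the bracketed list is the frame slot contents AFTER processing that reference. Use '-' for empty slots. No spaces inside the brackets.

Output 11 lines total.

F [7,-,-,-]
F [7,6,-,-]
H [7,6,-,-]
F [7,6,3,-]
H [7,6,3,-]
H [7,6,3,-]
H [7,6,3,-]
H [7,6,3,-]
H [7,6,3,-]
H [7,6,3,-]
H [7,6,3,-]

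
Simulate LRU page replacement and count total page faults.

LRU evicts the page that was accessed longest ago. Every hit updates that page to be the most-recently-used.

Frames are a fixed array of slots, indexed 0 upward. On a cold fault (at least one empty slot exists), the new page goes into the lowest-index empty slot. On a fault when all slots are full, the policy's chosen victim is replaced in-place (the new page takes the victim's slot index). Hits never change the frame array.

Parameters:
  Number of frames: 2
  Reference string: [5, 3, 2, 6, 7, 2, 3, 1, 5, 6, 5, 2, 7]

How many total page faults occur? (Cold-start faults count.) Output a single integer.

Answer: 12

Derivation:
Step 0: ref 5 → FAULT, frames=[5,-]
Step 1: ref 3 → FAULT, frames=[5,3]
Step 2: ref 2 → FAULT (evict 5), frames=[2,3]
Step 3: ref 6 → FAULT (evict 3), frames=[2,6]
Step 4: ref 7 → FAULT (evict 2), frames=[7,6]
Step 5: ref 2 → FAULT (evict 6), frames=[7,2]
Step 6: ref 3 → FAULT (evict 7), frames=[3,2]
Step 7: ref 1 → FAULT (evict 2), frames=[3,1]
Step 8: ref 5 → FAULT (evict 3), frames=[5,1]
Step 9: ref 6 → FAULT (evict 1), frames=[5,6]
Step 10: ref 5 → HIT, frames=[5,6]
Step 11: ref 2 → FAULT (evict 6), frames=[5,2]
Step 12: ref 7 → FAULT (evict 5), frames=[7,2]
Total faults: 12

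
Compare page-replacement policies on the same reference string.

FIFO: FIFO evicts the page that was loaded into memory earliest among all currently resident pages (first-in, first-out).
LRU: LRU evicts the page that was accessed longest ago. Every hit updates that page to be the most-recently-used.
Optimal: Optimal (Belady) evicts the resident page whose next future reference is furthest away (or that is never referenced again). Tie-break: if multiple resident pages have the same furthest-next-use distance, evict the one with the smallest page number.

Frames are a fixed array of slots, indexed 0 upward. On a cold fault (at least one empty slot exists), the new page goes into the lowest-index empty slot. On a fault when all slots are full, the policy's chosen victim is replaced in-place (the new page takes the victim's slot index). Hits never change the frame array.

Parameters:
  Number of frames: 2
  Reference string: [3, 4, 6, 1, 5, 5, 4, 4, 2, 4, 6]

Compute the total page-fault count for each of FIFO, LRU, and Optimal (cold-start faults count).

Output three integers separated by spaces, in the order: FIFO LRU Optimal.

Answer: 8 8 7

Derivation:
--- FIFO ---
  step 0: ref 3 -> FAULT, frames=[3,-] (faults so far: 1)
  step 1: ref 4 -> FAULT, frames=[3,4] (faults so far: 2)
  step 2: ref 6 -> FAULT, evict 3, frames=[6,4] (faults so far: 3)
  step 3: ref 1 -> FAULT, evict 4, frames=[6,1] (faults so far: 4)
  step 4: ref 5 -> FAULT, evict 6, frames=[5,1] (faults so far: 5)
  step 5: ref 5 -> HIT, frames=[5,1] (faults so far: 5)
  step 6: ref 4 -> FAULT, evict 1, frames=[5,4] (faults so far: 6)
  step 7: ref 4 -> HIT, frames=[5,4] (faults so far: 6)
  step 8: ref 2 -> FAULT, evict 5, frames=[2,4] (faults so far: 7)
  step 9: ref 4 -> HIT, frames=[2,4] (faults so far: 7)
  step 10: ref 6 -> FAULT, evict 4, frames=[2,6] (faults so far: 8)
  FIFO total faults: 8
--- LRU ---
  step 0: ref 3 -> FAULT, frames=[3,-] (faults so far: 1)
  step 1: ref 4 -> FAULT, frames=[3,4] (faults so far: 2)
  step 2: ref 6 -> FAULT, evict 3, frames=[6,4] (faults so far: 3)
  step 3: ref 1 -> FAULT, evict 4, frames=[6,1] (faults so far: 4)
  step 4: ref 5 -> FAULT, evict 6, frames=[5,1] (faults so far: 5)
  step 5: ref 5 -> HIT, frames=[5,1] (faults so far: 5)
  step 6: ref 4 -> FAULT, evict 1, frames=[5,4] (faults so far: 6)
  step 7: ref 4 -> HIT, frames=[5,4] (faults so far: 6)
  step 8: ref 2 -> FAULT, evict 5, frames=[2,4] (faults so far: 7)
  step 9: ref 4 -> HIT, frames=[2,4] (faults so far: 7)
  step 10: ref 6 -> FAULT, evict 2, frames=[6,4] (faults so far: 8)
  LRU total faults: 8
--- Optimal ---
  step 0: ref 3 -> FAULT, frames=[3,-] (faults so far: 1)
  step 1: ref 4 -> FAULT, frames=[3,4] (faults so far: 2)
  step 2: ref 6 -> FAULT, evict 3, frames=[6,4] (faults so far: 3)
  step 3: ref 1 -> FAULT, evict 6, frames=[1,4] (faults so far: 4)
  step 4: ref 5 -> FAULT, evict 1, frames=[5,4] (faults so far: 5)
  step 5: ref 5 -> HIT, frames=[5,4] (faults so far: 5)
  step 6: ref 4 -> HIT, frames=[5,4] (faults so far: 5)
  step 7: ref 4 -> HIT, frames=[5,4] (faults so far: 5)
  step 8: ref 2 -> FAULT, evict 5, frames=[2,4] (faults so far: 6)
  step 9: ref 4 -> HIT, frames=[2,4] (faults so far: 6)
  step 10: ref 6 -> FAULT, evict 2, frames=[6,4] (faults so far: 7)
  Optimal total faults: 7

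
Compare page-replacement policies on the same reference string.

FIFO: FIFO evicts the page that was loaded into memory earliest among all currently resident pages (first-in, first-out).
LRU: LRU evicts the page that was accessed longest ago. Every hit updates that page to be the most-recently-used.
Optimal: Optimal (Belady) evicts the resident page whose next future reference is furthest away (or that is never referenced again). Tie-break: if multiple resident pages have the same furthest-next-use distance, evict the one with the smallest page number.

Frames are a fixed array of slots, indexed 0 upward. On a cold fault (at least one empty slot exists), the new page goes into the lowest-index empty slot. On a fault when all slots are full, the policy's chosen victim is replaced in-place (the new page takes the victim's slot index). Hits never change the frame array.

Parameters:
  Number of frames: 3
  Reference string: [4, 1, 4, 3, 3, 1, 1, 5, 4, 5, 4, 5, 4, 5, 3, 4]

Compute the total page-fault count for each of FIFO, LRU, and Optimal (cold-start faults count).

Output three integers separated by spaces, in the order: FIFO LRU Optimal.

--- FIFO ---
  step 0: ref 4 -> FAULT, frames=[4,-,-] (faults so far: 1)
  step 1: ref 1 -> FAULT, frames=[4,1,-] (faults so far: 2)
  step 2: ref 4 -> HIT, frames=[4,1,-] (faults so far: 2)
  step 3: ref 3 -> FAULT, frames=[4,1,3] (faults so far: 3)
  step 4: ref 3 -> HIT, frames=[4,1,3] (faults so far: 3)
  step 5: ref 1 -> HIT, frames=[4,1,3] (faults so far: 3)
  step 6: ref 1 -> HIT, frames=[4,1,3] (faults so far: 3)
  step 7: ref 5 -> FAULT, evict 4, frames=[5,1,3] (faults so far: 4)
  step 8: ref 4 -> FAULT, evict 1, frames=[5,4,3] (faults so far: 5)
  step 9: ref 5 -> HIT, frames=[5,4,3] (faults so far: 5)
  step 10: ref 4 -> HIT, frames=[5,4,3] (faults so far: 5)
  step 11: ref 5 -> HIT, frames=[5,4,3] (faults so far: 5)
  step 12: ref 4 -> HIT, frames=[5,4,3] (faults so far: 5)
  step 13: ref 5 -> HIT, frames=[5,4,3] (faults so far: 5)
  step 14: ref 3 -> HIT, frames=[5,4,3] (faults so far: 5)
  step 15: ref 4 -> HIT, frames=[5,4,3] (faults so far: 5)
  FIFO total faults: 5
--- LRU ---
  step 0: ref 4 -> FAULT, frames=[4,-,-] (faults so far: 1)
  step 1: ref 1 -> FAULT, frames=[4,1,-] (faults so far: 2)
  step 2: ref 4 -> HIT, frames=[4,1,-] (faults so far: 2)
  step 3: ref 3 -> FAULT, frames=[4,1,3] (faults so far: 3)
  step 4: ref 3 -> HIT, frames=[4,1,3] (faults so far: 3)
  step 5: ref 1 -> HIT, frames=[4,1,3] (faults so far: 3)
  step 6: ref 1 -> HIT, frames=[4,1,3] (faults so far: 3)
  step 7: ref 5 -> FAULT, evict 4, frames=[5,1,3] (faults so far: 4)
  step 8: ref 4 -> FAULT, evict 3, frames=[5,1,4] (faults so far: 5)
  step 9: ref 5 -> HIT, frames=[5,1,4] (faults so far: 5)
  step 10: ref 4 -> HIT, frames=[5,1,4] (faults so far: 5)
  step 11: ref 5 -> HIT, frames=[5,1,4] (faults so far: 5)
  step 12: ref 4 -> HIT, frames=[5,1,4] (faults so far: 5)
  step 13: ref 5 -> HIT, frames=[5,1,4] (faults so far: 5)
  step 14: ref 3 -> FAULT, evict 1, frames=[5,3,4] (faults so far: 6)
  step 15: ref 4 -> HIT, frames=[5,3,4] (faults so far: 6)
  LRU total faults: 6
--- Optimal ---
  step 0: ref 4 -> FAULT, frames=[4,-,-] (faults so far: 1)
  step 1: ref 1 -> FAULT, frames=[4,1,-] (faults so far: 2)
  step 2: ref 4 -> HIT, frames=[4,1,-] (faults so far: 2)
  step 3: ref 3 -> FAULT, frames=[4,1,3] (faults so far: 3)
  step 4: ref 3 -> HIT, frames=[4,1,3] (faults so far: 3)
  step 5: ref 1 -> HIT, frames=[4,1,3] (faults so far: 3)
  step 6: ref 1 -> HIT, frames=[4,1,3] (faults so far: 3)
  step 7: ref 5 -> FAULT, evict 1, frames=[4,5,3] (faults so far: 4)
  step 8: ref 4 -> HIT, frames=[4,5,3] (faults so far: 4)
  step 9: ref 5 -> HIT, frames=[4,5,3] (faults so far: 4)
  step 10: ref 4 -> HIT, frames=[4,5,3] (faults so far: 4)
  step 11: ref 5 -> HIT, frames=[4,5,3] (faults so far: 4)
  step 12: ref 4 -> HIT, frames=[4,5,3] (faults so far: 4)
  step 13: ref 5 -> HIT, frames=[4,5,3] (faults so far: 4)
  step 14: ref 3 -> HIT, frames=[4,5,3] (faults so far: 4)
  step 15: ref 4 -> HIT, frames=[4,5,3] (faults so far: 4)
  Optimal total faults: 4

Answer: 5 6 4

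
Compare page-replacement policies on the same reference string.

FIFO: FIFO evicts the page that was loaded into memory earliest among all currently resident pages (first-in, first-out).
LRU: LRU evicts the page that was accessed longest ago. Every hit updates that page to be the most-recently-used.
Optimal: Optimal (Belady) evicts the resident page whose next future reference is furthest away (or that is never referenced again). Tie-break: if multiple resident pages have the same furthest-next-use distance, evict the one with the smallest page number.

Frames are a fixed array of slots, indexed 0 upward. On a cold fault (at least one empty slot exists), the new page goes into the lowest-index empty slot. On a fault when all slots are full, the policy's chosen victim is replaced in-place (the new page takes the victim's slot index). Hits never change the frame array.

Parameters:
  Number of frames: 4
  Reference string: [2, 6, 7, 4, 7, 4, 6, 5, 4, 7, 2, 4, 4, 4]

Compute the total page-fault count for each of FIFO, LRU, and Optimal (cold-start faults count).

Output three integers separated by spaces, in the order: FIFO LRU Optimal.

Answer: 6 6 5

Derivation:
--- FIFO ---
  step 0: ref 2 -> FAULT, frames=[2,-,-,-] (faults so far: 1)
  step 1: ref 6 -> FAULT, frames=[2,6,-,-] (faults so far: 2)
  step 2: ref 7 -> FAULT, frames=[2,6,7,-] (faults so far: 3)
  step 3: ref 4 -> FAULT, frames=[2,6,7,4] (faults so far: 4)
  step 4: ref 7 -> HIT, frames=[2,6,7,4] (faults so far: 4)
  step 5: ref 4 -> HIT, frames=[2,6,7,4] (faults so far: 4)
  step 6: ref 6 -> HIT, frames=[2,6,7,4] (faults so far: 4)
  step 7: ref 5 -> FAULT, evict 2, frames=[5,6,7,4] (faults so far: 5)
  step 8: ref 4 -> HIT, frames=[5,6,7,4] (faults so far: 5)
  step 9: ref 7 -> HIT, frames=[5,6,7,4] (faults so far: 5)
  step 10: ref 2 -> FAULT, evict 6, frames=[5,2,7,4] (faults so far: 6)
  step 11: ref 4 -> HIT, frames=[5,2,7,4] (faults so far: 6)
  step 12: ref 4 -> HIT, frames=[5,2,7,4] (faults so far: 6)
  step 13: ref 4 -> HIT, frames=[5,2,7,4] (faults so far: 6)
  FIFO total faults: 6
--- LRU ---
  step 0: ref 2 -> FAULT, frames=[2,-,-,-] (faults so far: 1)
  step 1: ref 6 -> FAULT, frames=[2,6,-,-] (faults so far: 2)
  step 2: ref 7 -> FAULT, frames=[2,6,7,-] (faults so far: 3)
  step 3: ref 4 -> FAULT, frames=[2,6,7,4] (faults so far: 4)
  step 4: ref 7 -> HIT, frames=[2,6,7,4] (faults so far: 4)
  step 5: ref 4 -> HIT, frames=[2,6,7,4] (faults so far: 4)
  step 6: ref 6 -> HIT, frames=[2,6,7,4] (faults so far: 4)
  step 7: ref 5 -> FAULT, evict 2, frames=[5,6,7,4] (faults so far: 5)
  step 8: ref 4 -> HIT, frames=[5,6,7,4] (faults so far: 5)
  step 9: ref 7 -> HIT, frames=[5,6,7,4] (faults so far: 5)
  step 10: ref 2 -> FAULT, evict 6, frames=[5,2,7,4] (faults so far: 6)
  step 11: ref 4 -> HIT, frames=[5,2,7,4] (faults so far: 6)
  step 12: ref 4 -> HIT, frames=[5,2,7,4] (faults so far: 6)
  step 13: ref 4 -> HIT, frames=[5,2,7,4] (faults so far: 6)
  LRU total faults: 6
--- Optimal ---
  step 0: ref 2 -> FAULT, frames=[2,-,-,-] (faults so far: 1)
  step 1: ref 6 -> FAULT, frames=[2,6,-,-] (faults so far: 2)
  step 2: ref 7 -> FAULT, frames=[2,6,7,-] (faults so far: 3)
  step 3: ref 4 -> FAULT, frames=[2,6,7,4] (faults so far: 4)
  step 4: ref 7 -> HIT, frames=[2,6,7,4] (faults so far: 4)
  step 5: ref 4 -> HIT, frames=[2,6,7,4] (faults so far: 4)
  step 6: ref 6 -> HIT, frames=[2,6,7,4] (faults so far: 4)
  step 7: ref 5 -> FAULT, evict 6, frames=[2,5,7,4] (faults so far: 5)
  step 8: ref 4 -> HIT, frames=[2,5,7,4] (faults so far: 5)
  step 9: ref 7 -> HIT, frames=[2,5,7,4] (faults so far: 5)
  step 10: ref 2 -> HIT, frames=[2,5,7,4] (faults so far: 5)
  step 11: ref 4 -> HIT, frames=[2,5,7,4] (faults so far: 5)
  step 12: ref 4 -> HIT, frames=[2,5,7,4] (faults so far: 5)
  step 13: ref 4 -> HIT, frames=[2,5,7,4] (faults so far: 5)
  Optimal total faults: 5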